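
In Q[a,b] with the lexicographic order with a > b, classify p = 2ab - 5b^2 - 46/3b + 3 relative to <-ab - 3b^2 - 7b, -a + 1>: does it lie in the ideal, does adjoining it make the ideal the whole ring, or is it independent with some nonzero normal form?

First compute the reduced Gröbner basis of I by Buchberger's algorithm.
f_1 = -ab - 3b^2 - 7b, LT = ab.
f_2 = -a + 1, LT = a.

S(f_1,f_2): lcm = ab. S = 3b^2 + 8b.
  reduce S modulo (f_1, f_2):
  remainder 3b^2 + 8b ≠ 0; add h_3 = 3b^2 + 8b to the basis.

The other S-polynomials (S(f_1,h_3), S(f_2,h_3)) all reduce to 0 modulo the current basis, so we have a Gröbner basis.
Inter-reduce: drop elements whose leading term is divisible by another's, tail-reduce, and make monic.
Reduced Gröbner basis: {a - 1, b^2 + 8/3b}.
Label its elements g_1 = a - 1, g_2 = b^2 + 8/3b.

Reduce p = 2ab - 5b^2 - 46/3b + 3 modulo G:
  leading term ab: subtract (2b)·g_1 from 2ab - 5b^2 - 46/3b + 3 → -5b^2 - 40/3b + 3
  leading term b^2: subtract (-5)·g_2 from -5b^2 - 40/3b + 3 → 3
  leading term 1: no divisor's leading term divides it; move 3 to the remainder.
  normal form = 3.
The normal form is nonzero, so p ∉ I. Since p minus its normal form lies in I, I + (p) = I + (r) where r = 3; decide whether this ideal is the whole ring.
Here r = 3 is a nonzero constant, hence a unit: 1 ∈ I + (p), the Gröbner basis of I + (p) is {1}, and the enlarged system has no common solution — adjoining p is inconsistent.

Adjoining 2ab - 5b^2 - 46/3b + 3 makes the ideal the whole ring: the system is inconsistent.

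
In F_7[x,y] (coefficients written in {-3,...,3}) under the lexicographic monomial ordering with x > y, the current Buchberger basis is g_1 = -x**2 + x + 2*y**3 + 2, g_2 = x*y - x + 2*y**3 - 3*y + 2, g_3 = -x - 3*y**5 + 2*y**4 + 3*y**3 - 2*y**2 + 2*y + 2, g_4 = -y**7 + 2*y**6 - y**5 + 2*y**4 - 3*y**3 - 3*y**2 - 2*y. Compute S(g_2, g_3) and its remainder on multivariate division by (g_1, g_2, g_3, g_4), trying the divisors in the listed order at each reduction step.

lcm(LM(g_2), LM(g_3)) = x*y.
S = (lcm/LT(g_2))·g_2 − (lcm/LT(g_3))·g_3 = -x - 3*y**6 + 2*y**5 + 3*y**4 + 2*y**2 - y + 2.
Reduce S modulo (g_1, g_2, g_3, g_4) in that order:
  leading term x: subtract (1)·g_3 from -x - 3*y**6 + 2*y**5 + 3*y**4 + 2*y**2 - y + 2 → -3*y**6 - 2*y**5 + y**4 - 3*y**3 - 3*y**2 - 3*y
  leading term y**6: no divisor's leading term divides it; move -3*y**6 to the remainder.
  leading term y**5: no divisor's leading term divides it; move -2*y**5 to the remainder.
  leading term y**4: no divisor's leading term divides it; move y**4 to the remainder.
  leading term y**3: no divisor's leading term divides it; move -3*y**3 to the remainder.
  leading term y**2: no divisor's leading term divides it; move -3*y**2 to the remainder.
  leading term y: no divisor's leading term divides it; move -3*y to the remainder.
The remainder -3*y**6 - 2*y**5 + y**4 - 3*y**3 - 3*y**2 - 3*y is nonzero, so it would be added as the next basis element.

S(g_2, g_3) = -x - 3*y**6 + 2*y**5 + 3*y**4 + 2*y**2 - y + 2; remainder on division = -3*y**6 - 2*y**5 + y**4 - 3*y**3 - 3*y**2 - 3*y.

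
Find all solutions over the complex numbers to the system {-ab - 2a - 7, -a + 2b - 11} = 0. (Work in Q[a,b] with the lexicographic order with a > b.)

{(-14, -3/2), (-1, 5)}

Compute a lex Gröbner basis by Buchberger's algorithm.
f_1 = -ab - 2a - 7, LT = ab.
f_2 = -a + 2b - 11, LT = a.

S(f_1,f_2): lcm = ab. S = 2a + 2b^2 - 11b + 7.
  leading term a: subtract (-2)·f_2 from 2a + 2b^2 - 11b + 7 → 2b^2 - 7b - 15
  leading term b^2: no divisor's leading term divides it; move 2b^2 to the remainder.
  leading term b: no divisor's leading term divides it; move -7b to the remainder.
  leading term 1: no divisor's leading term divides it; move -15 to the remainder.
  remainder 2b^2 - 7b - 15 ≠ 0; add h_3 = 2b^2 - 7b - 15 to the basis.

The other S-polynomials (S(f_1,h_3), S(f_2,h_3)) all reduce to 0 modulo the current basis, so we have a Gröbner basis.
Inter-reduce: drop elements whose leading term is divisible by another's, tail-reduce, and make monic.
Reduced Gröbner basis: {a - 2b + 11, b^2 - 7/2b - 15/2}.

Since the basis is lex-ordered, b^2 - 7/2b - 15/2 is univariate in b. Its roots are {-3/2, 5}. Back-substituting each root into the other basis elements fixes the other coordinates.
  b = -3/2: the earlier basis element becomes a + 14 = 0, giving a = -14 — point (-14, -3/2).
  b = 5: the earlier basis element becomes a + 1 = 0, giving a = -1 — point (-1, 5).
Substituting each solution back into the original system confirms all equations vanish.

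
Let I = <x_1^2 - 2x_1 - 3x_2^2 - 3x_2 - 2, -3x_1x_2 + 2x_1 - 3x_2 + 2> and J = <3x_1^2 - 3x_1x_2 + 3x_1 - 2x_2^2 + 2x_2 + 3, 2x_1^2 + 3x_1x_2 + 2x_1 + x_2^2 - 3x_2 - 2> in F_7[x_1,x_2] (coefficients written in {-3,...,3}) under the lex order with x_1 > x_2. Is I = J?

No, the ideals differ.

Two ideals are equal iff their reduced Gröbner bases coincide (the reduced basis is unique for a fixed ordering).
Buchberger on the first generating set:
f_1 = x_1^2 - 2x_1 - 3x_2^2 - 3x_2 - 2, LT = x_1^2.
f_2 = -3x_1x_2 + 2x_1 - 3x_2 + 2, LT = x_1x_2.

S(f_1,f_2): lcm = x_1^2x_2. S = 3x_1^2 - 3x_1x_2 + 3x_1 - 3x_2^3 - 3x_2^2 - 2x_2.
  leading term x_1^2: subtract (3)·f_1 from 3x_1^2 - 3x_1x_2 + 3x_1 - 3x_2^3 - 3x_2^2 - 2x_2 → -3x_1x_2 + 2x_1 - 3x_2^3 - x_2^2 - 1
  leading term x_1x_2: subtract (1)·f_2 from -3x_1x_2 + 2x_1 - 3x_2^3 - x_2^2 - 1 → -3x_2^3 - x_2^2 + 3x_2 - 3
  leading term x_2^3: no divisor's leading term divides it; move -3x_2^3 to the remainder.
  leading term x_2^2: no divisor's leading term divides it; move -x_2^2 to the remainder.
  leading term x_2: no divisor's leading term divides it; move 3x_2 to the remainder.
  leading term 1: no divisor's leading term divides it; move -3 to the remainder.
  remainder -3x_2^3 - x_2^2 + 3x_2 - 3 ≠ 0; add g_3 = -3x_2^3 - x_2^2 + 3x_2 - 3 to the basis.

S(f_1,g_3): leading monomials are coprime, so the S-polynomial reduces to 0 (Buchberger's first criterion).
S(f_2,g_3): lcm = x_1x_2^3. S = -x_1x_2^2 + x_1x_2 - x_1 + x_2^3 - 3x_2^2.
  leading term x_1x_2^2: subtract (-2x_2)·f_2 from -x_1x_2^2 + x_1x_2 - x_1 + x_2^3 - 3x_2^2 → -2x_1x_2 - x_1 + x_2^3 - 2x_2^2 - 3x_2
  leading term x_1x_2: subtract (3)·f_2 from -2x_1x_2 - x_1 + x_2^3 - 2x_2^2 - 3x_2 → x_2^3 - 2x_2^2 - x_2 + 1
  leading term x_2^3: subtract (2)·g_3 from x_2^3 - 2x_2^2 - x_2 + 1 → 0
  remainder 0.

Every S-polynomial of the final basis reduces to 0, so we have a Gröbner basis.
Inter-reduce: drop elements whose leading term is divisible by another's, tail-reduce, and make monic.
Reduced Gröbner basis: {x_1^2 - 2x_1 - 3x_2^2 - 3x_2 - 2, x_1x_2 - 3x_1 + x_2 - 3, x_2^3 - 2x_2^2 - x_2 + 1}.

Buchberger on the second generating set:
h_1 = 3x_1^2 - 3x_1x_2 + 3x_1 - 2x_2^2 + 2x_2 + 3, LT = x_1^2.
h_2 = 2x_1^2 + 3x_1x_2 + 2x_1 + x_2^2 - 3x_2 - 2, LT = x_1^2.

S(h_1,h_2): lcm = x_1^2. S = x_1x_2 + x_2 + 2.
  leading term x_1x_2: no divisor's leading term divides it; move x_1x_2 to the remainder.
  leading term x_2: no divisor's leading term divides it; move x_2 to the remainder.
  leading term 1: no divisor's leading term divides it; move 2 to the remainder.
  remainder x_1x_2 + x_2 + 2 ≠ 0; add k_3 = x_1x_2 + x_2 + 2 to the basis.

S(h_1,k_3): lcm = x_1^2x_2. S = -x_1x_2^2 - 2x_1 - 3x_2^3 + 3x_2^2 + x_2.
  leading term x_1x_2^2: subtract (-x_2)·k_3 from -x_1x_2^2 - 2x_1 - 3x_2^3 + 3x_2^2 + x_2 → -2x_1 - 3x_2^3 - 3x_2^2 + 3x_2
  leading term x_1: no divisor's leading term divides it; move -2x_1 to the remainder.
  leading term x_2^3: no divisor's leading term divides it; move -3x_2^3 to the remainder.
  leading term x_2^2: no divisor's leading term divides it; move -3x_2^2 to the remainder.
  leading term x_2: no divisor's leading term divides it; move 3x_2 to the remainder.
  remainder -2x_1 - 3x_2^3 - 3x_2^2 + 3x_2 ≠ 0; add k_4 = -2x_1 - 3x_2^3 - 3x_2^2 + 3x_2 to the basis.

S(h_2,k_3): lcm = x_1^2x_2. S = -2x_1x_2^2 - 2x_1 - 3x_2^3 + 2x_2^2 - x_2.
  leading term x_1x_2^2: subtract (-2x_2)·k_3 from -2x_1x_2^2 - 2x_1 - 3x_2^3 + 2x_2^2 - x_2 → -2x_1 - 3x_2^3 - 3x_2^2 + 3x_2
  leading term x_1: subtract (1)·k_4 from -2x_1 - 3x_2^3 - 3x_2^2 + 3x_2 → 0
  remainder 0.

S(h_1,k_4): lcm = x_1^2. S = 2x_1x_2^3 + 2x_1x_2^2 - 3x_1x_2 + x_1 - 3x_2^2 + 3x_2 + 1.
  leading term x_1x_2^3: subtract (2x_2^2)·k_3 from 2x_1x_2^3 + 2x_1x_2^2 - 3x_1x_2 + x_1 - 3x_2^2 + 3x_2 + 1 → 2x_1x_2^2 - 3x_1x_2 + x_1 - 2x_2^3 + 3x_2 + 1
  leading term x_1x_2^2: subtract (2x_2)·k_3 from 2x_1x_2^2 - 3x_1x_2 + x_1 - 2x_2^3 + 3x_2 + 1 → -3x_1x_2 + x_1 - 2x_2^3 - 2x_2^2 - x_2 + 1
  leading term x_1x_2: subtract (-3)·k_3 from -3x_1x_2 + x_1 - 2x_2^3 - 2x_2^2 - x_2 + 1 → x_1 - 2x_2^3 - 2x_2^2 + 2x_2
  leading term x_1: subtract (3)·k_4 from x_1 - 2x_2^3 - 2x_2^2 + 2x_2 → 0
  remainder 0.

S(h_2,k_4): lcm = x_1^2. S = 2x_1x_2^3 + 2x_1x_2^2 + 3x_1x_2 + x_1 - 3x_2^2 + 2x_2 - 1.
  leading term x_1x_2^3: subtract (2x_2^2)·k_3 from 2x_1x_2^3 + 2x_1x_2^2 + 3x_1x_2 + x_1 - 3x_2^2 + 2x_2 - 1 → 2x_1x_2^2 + 3x_1x_2 + x_1 - 2x_2^3 + 2x_2 - 1
  leading term x_1x_2^2: subtract (2x_2)·k_3 from 2x_1x_2^2 + 3x_1x_2 + x_1 - 2x_2^3 + 2x_2 - 1 → 3x_1x_2 + x_1 - 2x_2^3 - 2x_2^2 - 2x_2 - 1
  leading term x_1x_2: subtract (3)·k_3 from 3x_1x_2 + x_1 - 2x_2^3 - 2x_2^2 - 2x_2 - 1 → x_1 - 2x_2^3 - 2x_2^2 + 2x_2
  leading term x_1: subtract (3)·k_4 from x_1 - 2x_2^3 - 2x_2^2 + 2x_2 → 0
  remainder 0.

S(k_3,k_4): lcm = x_1x_2. S = 2x_2^4 + 2x_2^3 - 2x_2^2 + x_2 + 2.
  leading term x_2^4: no divisor's leading term divides it; move 2x_2^4 to the remainder.
  leading term x_2^3: no divisor's leading term divides it; move 2x_2^3 to the remainder.
  leading term x_2^2: no divisor's leading term divides it; move -2x_2^2 to the remainder.
  leading term x_2: no divisor's leading term divides it; move x_2 to the remainder.
  leading term 1: no divisor's leading term divides it; move 2 to the remainder.
  remainder 2x_2^4 + 2x_2^3 - 2x_2^2 + x_2 + 2 ≠ 0; add k_5 = 2x_2^4 + 2x_2^3 - 2x_2^2 + x_2 + 2 to the basis.

S(h_1,k_5): leading monomials are coprime, so the S-polynomial reduces to 0 (Buchberger's first criterion).
S(h_2,k_5): leading monomials are coprime, so the S-polynomial reduces to 0 (Buchberger's first criterion).
S(k_3,k_5): lcm = x_1x_2^4. S = -x_1x_2^3 + x_1x_2^2 + 3x_1x_2 - x_1 + x_2^4 + 2x_2^3.
  leading term x_1x_2^3: subtract (-x_2^2)·k_3 from -x_1x_2^3 + x_1x_2^2 + 3x_1x_2 - x_1 + x_2^4 + 2x_2^3 → x_1x_2^2 + 3x_1x_2 - x_1 + x_2^4 + 3x_2^3 + 2x_2^2
  leading term x_1x_2^2: subtract (x_2)·k_3 from x_1x_2^2 + 3x_1x_2 - x_1 + x_2^4 + 3x_2^3 + 2x_2^2 → 3x_1x_2 - x_1 + x_2^4 + 3x_2^3 + x_2^2 - 2x_2
  leading term x_1x_2: subtract (3)·k_3 from 3x_1x_2 - x_1 + x_2^4 + 3x_2^3 + x_2^2 - 2x_2 → -x_1 + x_2^4 + 3x_2^3 + x_2^2 + 2x_2 + 1
  leading term x_1: subtract (-3)·k_4 from -x_1 + x_2^4 + 3x_2^3 + x_2^2 + 2x_2 + 1 → x_2^4 + x_2^3 - x_2^2 - 3x_2 + 1
  leading term x_2^4: subtract (-3)·k_5 from x_2^4 + x_2^3 - x_2^2 - 3x_2 + 1 → 0
  remainder 0.

S(k_4,k_5): leading monomials are coprime, so the S-polynomial reduces to 0 (Buchberger's first criterion).
Every S-polynomial of the final basis reduces to 0, so we have a Gröbner basis.
Inter-reduce: drop elements whose leading term is divisible by another's, tail-reduce, and make monic.
Reduced Gröbner basis: {x_1 - 2x_2^3 - 2x_2^2 + 2x_2, x_2^4 + x_2^3 - x_2^2 - 3x_2 + 1}.

Since the reduced bases disagree, the two ideals are not the same.
The same test decides containment: I ⊆ J iff every generator of I reduces to 0 modulo a Gröbner basis of J.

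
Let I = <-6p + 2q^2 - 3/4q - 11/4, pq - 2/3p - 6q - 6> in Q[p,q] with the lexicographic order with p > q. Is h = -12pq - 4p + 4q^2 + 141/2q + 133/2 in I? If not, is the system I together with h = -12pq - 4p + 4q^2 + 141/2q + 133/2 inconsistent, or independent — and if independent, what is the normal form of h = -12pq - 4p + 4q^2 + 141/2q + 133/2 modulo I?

First compute the reduced Gröbner basis of I by Buchberger's algorithm.
f_1 = -6p + 2q^2 - 3/4q - 11/4, LT = p.
f_2 = pq - 2/3p - 6q - 6, LT = pq.

S(f_1,f_2): lcm = pq. S = 2/3p - 1/3q^3 + 1/8q^2 + 155/24q + 6.
  leading term p: subtract (-1/9)·f_1 from 2/3p - 1/3q^3 + 1/8q^2 + 155/24q + 6 → -1/3q^3 + 25/72q^2 + 51/8q + 205/36
  leading term q^3: no divisor's leading term divides it; move -1/3q^3 to the remainder.
  leading term q^2: no divisor's leading term divides it; move 25/72q^2 to the remainder.
  leading term q: no divisor's leading term divides it; move 51/8q to the remainder.
  leading term 1: no divisor's leading term divides it; move 205/36 to the remainder.
  remainder -1/3q^3 + 25/72q^2 + 51/8q + 205/36 ≠ 0; add k_3 = -1/3q^3 + 25/72q^2 + 51/8q + 205/36 to the basis.

The other S-polynomials (S(f_1,k_3), S(f_2,k_3)) all reduce to 0 modulo the current basis, so we have a Gröbner basis.
Inter-reduce: drop elements whose leading term is divisible by another's, tail-reduce, and make monic.
Reduced Gröbner basis: {p - 1/3q^2 + 1/8q + 11/24, q^3 - 25/24q^2 - 153/8q - 205/12}.
Label its elements g_1 = p - 1/3q^2 + 1/8q + 11/24, g_2 = q^3 - 25/24q^2 - 153/8q - 205/12.

Reduce h = -12pq - 4p + 4q^2 + 141/2q + 133/2 modulo G:
  leading term pq: subtract (-12q)·g_1 from -12pq - 4p + 4q^2 + 141/2q + 133/2 → -4p - 4q^3 + 11/2q^2 + 76q + 133/2
  leading term p: subtract (-4)·g_1 from -4p - 4q^3 + 11/2q^2 + 76q + 133/2 → -4q^3 + 25/6q^2 + 153/2q + 205/3
  leading term q^3: subtract (-4)·g_2 from -4q^3 + 25/6q^2 + 153/2q + 205/3 → 0
  normal form = 0.
Since the normal form is 0, h ∈ I.

-12pq - 4p + 4q^2 + 141/2q + 133/2 lies in I (it reduces to 0).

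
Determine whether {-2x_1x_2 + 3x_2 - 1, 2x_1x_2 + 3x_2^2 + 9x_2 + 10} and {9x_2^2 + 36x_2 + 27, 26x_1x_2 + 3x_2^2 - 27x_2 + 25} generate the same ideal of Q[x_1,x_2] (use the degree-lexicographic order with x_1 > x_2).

No, the ideals differ.

Two ideals are equal iff their reduced Gröbner bases coincide (the reduced basis is unique for a fixed ordering).
Buchberger on the first generating set:
f_1 = -2x_1x_2 + 3x_2 - 1, LT = x_1x_2.
f_2 = 2x_1x_2 + 3x_2^2 + 9x_2 + 10, LT = x_1x_2.

S(f_1,f_2): lcm = x_1x_2. S = -3/2x_2^2 - 6x_2 - 9/2.
  leading term x_2^2: no divisor's leading term divides it; move -3/2x_2^2 to the remainder.
  leading term x_2: no divisor's leading term divides it; move -6x_2 to the remainder.
  leading term 1: no divisor's leading term divides it; move -9/2 to the remainder.
  remainder -3/2x_2^2 - 6x_2 - 9/2 ≠ 0; add g_3 = -3/2x_2^2 - 6x_2 - 9/2 to the basis.

S(f_1,g_3): lcm = x_1x_2^2. S = -4x_1x_2 - 3/2x_2^2 - 3x_1 + 1/2x_2.
  leading term x_1x_2: subtract (2)·f_1 from -4x_1x_2 - 3/2x_2^2 - 3x_1 + 1/2x_2 → -3/2x_2^2 - 3x_1 - 11/2x_2 + 2
  leading term x_2^2: subtract (1)·g_3 from -3/2x_2^2 - 3x_1 - 11/2x_2 + 2 → -3x_1 + 1/2x_2 + 13/2
  leading term x_1: no divisor's leading term divides it; move -3x_1 to the remainder.
  leading term x_2: no divisor's leading term divides it; move 1/2x_2 to the remainder.
  leading term 1: no divisor's leading term divides it; move 13/2 to the remainder.
  remainder -3x_1 + 1/2x_2 + 13/2 ≠ 0; add g_4 = -3x_1 + 1/2x_2 + 13/2 to the basis.

The other S-polynomials (S(f_2,g_3), S(f_1,g_4), S(f_2,g_4), S(g_3,g_4)) all reduce to 0 modulo the current basis, so we have a Gröbner basis.
Inter-reduce: drop elements whose leading term is divisible by another's, tail-reduce, and make monic.
Reduced Gröbner basis: {x_2^2 + 4x_2 + 3, x_1 - 1/6x_2 - 13/6}.

Buchberger on the second generating set:
h_1 = 9x_2^2 + 36x_2 + 27, LT = x_2^2.
h_2 = 26x_1x_2 + 3x_2^2 - 27x_2 + 25, LT = x_1x_2.

S(h_1,h_2): lcm = x_1x_2^2. S = -3/26x_2^3 + 4x_1x_2 + 27/26x_2^2 + 3x_1 - 25/26x_2.
  leading term x_2^3: subtract (-1/78x_2)·h_1 from -3/26x_2^3 + 4x_1x_2 + 27/26x_2^2 + 3x_1 - 25/26x_2 → 4x_1x_2 + 3/2x_2^2 + 3x_1 - 8/13x_2
  leading term x_1x_2: subtract (2/13)·h_2 from 4x_1x_2 + 3/2x_2^2 + 3x_1 - 8/13x_2 → 27/26x_2^2 + 3x_1 + 46/13x_2 - 50/13
  leading term x_2^2: subtract (3/26)·h_1 from 27/26x_2^2 + 3x_1 + 46/13x_2 - 50/13 → 3x_1 - 8/13x_2 - 181/26
  leading term x_1: no divisor's leading term divides it; move 3x_1 to the remainder.
  leading term x_2: no divisor's leading term divides it; move -8/13x_2 to the remainder.
  leading term 1: no divisor's leading term divides it; move -181/26 to the remainder.
  remainder 3x_1 - 8/13x_2 - 181/26 ≠ 0; add k_3 = 3x_1 - 8/13x_2 - 181/26 to the basis.

The other S-polynomials (S(h_1,k_3), S(h_2,k_3)) all reduce to 0 modulo the current basis, so we have a Gröbner basis.
Inter-reduce: drop elements whose leading term is divisible by another's, tail-reduce, and make monic.
Reduced Gröbner basis: {x_2^2 + 4x_2 + 3, x_1 - 8/39x_2 - 181/78}.

These differ, so the ideals are not equal.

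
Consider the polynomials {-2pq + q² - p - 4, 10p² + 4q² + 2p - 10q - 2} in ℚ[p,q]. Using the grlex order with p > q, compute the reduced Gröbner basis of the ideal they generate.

f_1 = -2pq + q² - p - 4, LT = pq.
f_2 = 10p² + 4q² + 2p - 10q - 2, LT = p².

S(f_1,f_2): lcm = p²q. S = -½pq² - ⅖q³ + ½p² - ⅕pq + q² + 2p + ⅕q.
  leading term pq²: subtract (¼q)·f_1 from -½pq² - ⅖q³ + ½p² - ⅕pq + q² + 2p + ⅕q → -13/20q³ + ½p² + 1/20pq + q² + 2p + 6/5q
  leading term q³: no divisor's leading term divides it; move -13/20q³ to the remainder.
  leading term p²: subtract (1/20)·f_2 from ½p² + 1/20pq + q² + 2p + 6/5q → 1/20pq + ⅘q² + 19/10p + 17/10q + 1/10
  leading term pq: subtract (-1/40)·f_1 from 1/20pq + ⅘q² + 19/10p + 17/10q + 1/10 → 33/40q² + 15/8p + 17/10q
  leading term q²: no divisor's leading term divides it; move 33/40q² to the remainder.
  leading term p: no divisor's leading term divides it; move 15/8p to the remainder.
  leading term q: no divisor's leading term divides it; move 17/10q to the remainder.
  remainder -13/20q³ + 33/40q² + 15/8p + 17/10q ≠ 0; add g_3 = -13/20q³ + 33/40q² + 15/8p + 17/10q to the basis.

S(f_1,g_3): lcm = pq³. S = -½q⁴ + 23/13pq² + 75/26p² + 34/13pq + 2q².
  leading term q⁴: subtract (10/13q)·g_3 from -½q⁴ + 23/13pq² + 75/26p² + 34/13pq + 2q² → 23/13pq² - 33/52q³ + 75/26p² + 61/52pq + 9/13q²
  leading term pq²: subtract (-23/26q)·f_1 from 23/13pq² - 33/52q³ + 75/26p² + 61/52pq + 9/13q² → ¼q³ + 75/26p² + 15/52pq + 9/13q² - 46/13q
  leading term q³: subtract (-5/13)·g_3 from ¼q³ + 75/26p² + 15/52pq + 9/13q² - 46/13q → 75/26p² + 15/52pq + 105/104q² + 75/104p - 75/26q
  leading term p²: subtract (15/52)·f_2 from 75/26p² + 15/52pq + 105/104q² + 75/104p - 75/26q → 15/52pq - 15/104q² + 15/104p + 15/26
  leading term pq: subtract (-15/104)·f_1 from 15/52pq - 15/104q² + 15/104p + 15/26 → 0
  remainder 0.

S(f_2,g_3): leading monomials are coprime, so the S-polynomial reduces to 0 (Buchberger's first criterion).
Every S-polynomial of the final basis reduces to 0, so we have a Gröbner basis.

G = {q³ - 33/26q² - 75/26p - 34/13q, p² + ⅖q² + ⅕p - q - ⅕, pq - ½q² + ½p + 2}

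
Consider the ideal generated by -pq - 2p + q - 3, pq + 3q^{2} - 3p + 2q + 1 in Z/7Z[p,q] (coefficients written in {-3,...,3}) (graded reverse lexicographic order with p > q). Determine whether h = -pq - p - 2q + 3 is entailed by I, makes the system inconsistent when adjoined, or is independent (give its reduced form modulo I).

-pq - p - 2q + 3 is independent of I; its normal form modulo I is p - 3q - 1.

First compute the reduced Gröbner basis of I by Buchberger's algorithm.
f_1 = -pq - 2p + q - 3, LT = pq.
f_2 = pq + 3q^{2} - 3p + 2q + 1, LT = pq.

S(f_1,f_2): lcm = pq. S = -3q^{2} - 2p - 3q + 2.
  reduce S modulo (f_1, f_2):
  remainder -3q^{2} - 2p - 3q + 2 ≠ 0; add k_3 = -3q^{2} - 2p - 3q + 2 to the basis.

S(f_1,k_3): lcm = pq^{2}. S = -3p^{2} + pq - q^{2} + 3p + 3q.
  reduce S modulo (f_1, f_2, k_3):
  remainder -3p^{2} - 3p - 2q + 1 ≠ 0; add k_4 = -3p^{2} - 3p - 2q + 1 to the basis.

The other S-polynomials (S(f_2,k_3), S(f_1,k_4), S(f_2,k_4), S(k_3,k_4)) all reduce to 0 modulo the current basis, so we have a Gröbner basis.
Inter-reduce: drop elements whose leading term is divisible by another's, tail-reduce, and make monic.
Reduced Gröbner basis: {p^{2} + p + 3q + 2, pq + 2p - q + 3, q^{2} + 3p + q - 3}.
Label its elements g_1 = p^{2} + p + 3q + 2, g_2 = pq + 2p - q + 3, g_3 = q^{2} + 3p + q - 3.

Reduce h = -pq - p - 2q + 3 modulo G:
  leading term pq: subtract (-1)·g_2 from -pq - p - 2q + 3 → p - 3q - 1
  leading term p: no divisor's leading term divides it; move p to the remainder.
  leading term q: no divisor's leading term divides it; move -3q to the remainder.
  leading term 1: no divisor's leading term divides it; move -1 to the remainder.
  normal form = p - 3q - 1.
The normal form is nonzero, so h ∉ I. Since h minus its normal form lies in I, I + (h) = I + (r) where r = p - 3q - 1; decide whether this ideal is the whole ring.
Run Buchberger on G together with r (pairs among the g_i already reduce to 0 since G is a Gröbner basis):
g_1 = p^{2} + p + 3q + 2, LT = p^{2}.
g_2 = pq + 2p - q + 3, LT = pq.
g_3 = q^{2} + 3p + q - 3, LT = q^{2}.
r = p - 3q - 1, LT = p.

S(g_1,r): lcm = p^{2}. S = 3pq + 2p + 3q + 2.
  reduce S modulo (g_1, g_2, g_3, r):
  remainder q + 3 ≠ 0; add m_5 = q + 3 to the basis.

The other S-polynomials (S(g_1,g_2), S(g_1,g_3), S(g_2,g_3), S(g_2,r), S(g_3,r), S(g_1,m_5), S(g_2,m_5), S(g_3,m_5), S(r,m_5)) all reduce to 0 modulo the current basis, so we have a Gröbner basis.
Inter-reduce: drop elements whose leading term is divisible by another's, tail-reduce, and make monic.
Reduced Gröbner basis: {p + 1, q + 3}.
The reduced Gröbner basis of I + (h) is {p + 1, q + 3} ≠ {1}, a proper ideal, so the enlarged system stays consistent: h is independent of I, with normal form p - 3q - 1.

The remainder on division by a Gröbner basis is unique — it is the normal form.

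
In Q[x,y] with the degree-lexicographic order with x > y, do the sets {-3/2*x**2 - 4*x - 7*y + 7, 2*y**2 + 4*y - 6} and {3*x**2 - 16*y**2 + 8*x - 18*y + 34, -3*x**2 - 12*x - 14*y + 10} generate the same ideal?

Since reduced Gröbner bases are canonical representatives of ideals under a given ordering, it suffices to compute and compare them.
Buchberger on the first generating set:
f_1 = -3/2*x**2 - 4*x - 7*y + 7, LT = x**2.
f_2 = 2*y**2 + 4*y - 6, LT = y**2.

The S-polynomials (S(f_1,f_2)) all reduce to 0 modulo the current basis, so we have a Gröbner basis.
Inter-reduce: drop elements whose leading term is divisible by another's, tail-reduce, and make monic.
Reduced Gröbner basis: {x**2 + 8/3*x + 14/3*y - 14/3, y**2 + 2*y - 3}.

Buchberger on the second generating set:
h_1 = 3*x**2 - 16*y**2 + 8*x - 18*y + 34, LT = x**2.
h_2 = -3*x**2 - 12*x - 14*y + 10, LT = x**2.

S(h_1,h_2): lcm = x**2. S = -16/3*y**2 - 4/3*x - 32/3*y + 44/3.
  leading term y**2: no divisor's leading term divides it; move -16/3*y**2 to the remainder.
  leading term x: no divisor's leading term divides it; move -4/3*x to the remainder.
  leading term y: no divisor's leading term divides it; move -32/3*y to the remainder.
  leading term 1: no divisor's leading term divides it; move 44/3 to the remainder.
  remainder -16/3*y**2 - 4/3*x - 32/3*y + 44/3 ≠ 0; add k_3 = -16/3*y**2 - 4/3*x - 32/3*y + 44/3 to the basis.

The other S-polynomials (S(h_1,k_3), S(h_2,k_3)) all reduce to 0 modulo the current basis, so we have a Gröbner basis.
Inter-reduce: drop elements whose leading term is divisible by another's, tail-reduce, and make monic.
Reduced Gröbner basis: {x**2 + 4*x + 14/3*y - 10/3, y**2 + 1/4*x + 2*y - 11/4}.

These differ, so the ideals are not equal.

No, the ideals differ.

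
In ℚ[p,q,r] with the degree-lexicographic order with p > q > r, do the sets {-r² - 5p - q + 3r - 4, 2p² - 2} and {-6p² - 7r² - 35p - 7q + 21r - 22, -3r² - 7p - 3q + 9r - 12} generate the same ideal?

No, the ideals differ.

Equality of ideals is decidable: compute both reduced Gröbner bases (unique for the ordering) and check whether they agree.
Buchberger on the first generating set:
f_1 = -r² - 5p - q + 3r - 4, LT = r².
f_2 = 2p² - 2, LT = p².

S(f_1,f_2): leading monomials are coprime, so the S-polynomial reduces to 0 (Buchberger's first criterion).
Every S-polynomial of the final basis reduces to 0, so we have a Gröbner basis.
Inter-reduce: drop elements whose leading term is divisible by another's, tail-reduce, and make monic.
Reduced Gröbner basis: {p² - 1, r² + 5p + q - 3r + 4}.

Buchberger on the second generating set:
h_1 = -6p² - 7r² - 35p - 7q + 21r - 22, LT = p².
h_2 = -3r² - 7p - 3q + 9r - 12, LT = r².

S(h_1,h_2): leading monomials are coprime, so the S-polynomial reduces to 0 (Buchberger's first criterion).
Every S-polynomial of the final basis reduces to 0, so we have a Gröbner basis.
Inter-reduce: drop elements whose leading term is divisible by another's, tail-reduce, and make monic.
Reduced Gröbner basis: {p² + 28/9p - 1, r² + 7/3p + q - 3r + 4}.

These differ, so the ideals are not equal.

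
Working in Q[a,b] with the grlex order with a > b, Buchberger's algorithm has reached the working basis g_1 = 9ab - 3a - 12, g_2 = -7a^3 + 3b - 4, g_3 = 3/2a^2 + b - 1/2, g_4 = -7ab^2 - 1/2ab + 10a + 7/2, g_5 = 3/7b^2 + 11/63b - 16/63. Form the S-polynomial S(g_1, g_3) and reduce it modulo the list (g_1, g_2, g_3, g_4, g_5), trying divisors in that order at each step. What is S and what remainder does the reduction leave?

lcm(LM(g_1), LM(g_3)) = a^2b.
S = (lcm/LT(g_1))·g_1 − (lcm/LT(g_3))·g_3 = -1/3a^2 - 2/3b^2 - 4/3a + 1/3b.
Reduce S modulo (g_1, g_2, g_3, g_4, g_5) in that order:
  leading term a^2: subtract (-2/9)·g_3 from -1/3a^2 - 2/3b^2 - 4/3a + 1/3b → -2/3b^2 - 4/3a + 5/9b - 1/9
  leading term b^2: subtract (-14/9)·g_5 from -2/3b^2 - 4/3a + 5/9b - 1/9 → -4/3a + 67/81b - 41/81
  leading term a: no divisor's leading term divides it; move -4/3a to the remainder.
  leading term b: no divisor's leading term divides it; move 67/81b to the remainder.
  leading term 1: no divisor's leading term divides it; move -41/81 to the remainder.
The remainder -4/3a + 67/81b - 41/81 is nonzero, so it would be added as the next basis element.
This is the inner loop of Buchberger's algorithm — each nonzero remainder becomes a new basis element.

S(g_1, g_3) = -1/3a^2 - 2/3b^2 - 4/3a + 1/3b; remainder on division = -4/3a + 67/81b - 41/81.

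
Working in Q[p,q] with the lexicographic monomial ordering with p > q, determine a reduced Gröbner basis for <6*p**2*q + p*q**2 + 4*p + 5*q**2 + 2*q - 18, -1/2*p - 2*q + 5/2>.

f_1 = 6*p**2*q + p*q**2 + 4*p + 5*q**2 + 2*q - 18, LT = p**2*q.
f_2 = -1/2*p - 2*q + 5/2, LT = p.

S(f_1,f_2): lcm = p**2*q. S = -23/6*p*q**2 + 5*p*q + 2/3*p + 5/6*q**2 + 1/3*q - 3.
  leading term p*q**2: subtract (23/3*q**2)·f_2 from -23/6*p*q**2 + 5*p*q + 2/3*p + 5/6*q**2 + 1/3*q - 3 → 5*p*q + 2/3*p + 46/3*q**3 - 55/3*q**2 + 1/3*q - 3
  leading term p*q: subtract (-10*q)·f_2 from 5*p*q + 2/3*p + 46/3*q**3 - 55/3*q**2 + 1/3*q - 3 → 2/3*p + 46/3*q**3 - 115/3*q**2 + 76/3*q - 3
  leading term p: subtract (-4/3)·f_2 from 2/3*p + 46/3*q**3 - 115/3*q**2 + 76/3*q - 3 → 46/3*q**3 - 115/3*q**2 + 68/3*q + 1/3
  leading term q**3: no divisor's leading term divides it; move 46/3*q**3 to the remainder.
  leading term q**2: no divisor's leading term divides it; move -115/3*q**2 to the remainder.
  leading term q: no divisor's leading term divides it; move 68/3*q to the remainder.
  leading term 1: no divisor's leading term divides it; move 1/3 to the remainder.
  remainder 46/3*q**3 - 115/3*q**2 + 68/3*q + 1/3 ≠ 0; add g_3 = 46/3*q**3 - 115/3*q**2 + 68/3*q + 1/3 to the basis.

The other S-polynomials (S(f_1,g_3), S(f_2,g_3)) all reduce to 0 modulo the current basis, so we have a Gröbner basis.
Inter-reduce: drop elements whose leading term is divisible by another's, tail-reduce, and make monic.

G = {p + 4*q - 5, q**3 - 5/2*q**2 + 34/23*q + 1/46}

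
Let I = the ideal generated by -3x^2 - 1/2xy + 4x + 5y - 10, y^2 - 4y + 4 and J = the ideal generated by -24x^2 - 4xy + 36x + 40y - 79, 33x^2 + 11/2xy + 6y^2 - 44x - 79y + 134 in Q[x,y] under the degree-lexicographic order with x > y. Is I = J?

No, the ideals differ.

For a fixed monomial order, each ideal has a unique reduced Gröbner basis; comparing bases decides equality.
Buchberger on the first generating set:
f_1 = -3x^2 - 1/2xy + 4x + 5y - 10, LT = x^2.
f_2 = y^2 - 4y + 4, LT = y^2.

The S-polynomials (S(f_1,f_2)) all reduce to 0 modulo the current basis, so we have a Gröbner basis.
Inter-reduce: drop elements whose leading term is divisible by another's, tail-reduce, and make monic.
Reduced Gröbner basis: {x^2 + 1/6xy - 4/3x - 5/3y + 10/3, y^2 - 4y + 4}.

Buchberger on the second generating set:
h_1 = -24x^2 - 4xy + 36x + 40y - 79, LT = x^2.
h_2 = 33x^2 + 11/2xy + 6y^2 - 44x - 79y + 134, LT = x^2.

S(h_1,h_2): lcm = x^2. S = -2/11y^2 - 1/6x + 8/11y - 203/264.
  leading term y^2: no divisor's leading term divides it; move -2/11y^2 to the remainder.
  leading term x: no divisor's leading term divides it; move -1/6x to the remainder.
  leading term y: no divisor's leading term divides it; move 8/11y to the remainder.
  leading term 1: no divisor's leading term divides it; move -203/264 to the remainder.
  remainder -2/11y^2 - 1/6x + 8/11y - 203/264 ≠ 0; add k_3 = -2/11y^2 - 1/6x + 8/11y - 203/264 to the basis.

The other S-polynomials (S(h_1,k_3), S(h_2,k_3)) all reduce to 0 modulo the current basis, so we have a Gröbner basis.
Inter-reduce: drop elements whose leading term is divisible by another's, tail-reduce, and make monic.
Reduced Gröbner basis: {x^2 + 1/6xy - 3/2x - 5/3y + 79/24, y^2 + 11/12x - 4y + 203/48}.

These differ, so the ideals are not equal.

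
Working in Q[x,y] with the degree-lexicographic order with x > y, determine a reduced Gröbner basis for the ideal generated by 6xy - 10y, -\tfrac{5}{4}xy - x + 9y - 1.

f_1 = 6xy - 10y, LT = xy.
f_2 = -\tfrac{5}{4}xy - x + 9y - 1, LT = xy.

S(f_1,f_2): lcm = xy. S = -\tfrac{4}{5}x + \tfrac{83}{15}y - \tfrac{4}{5}.
  reduce S modulo (f_1, f_2):
  remainder -\tfrac{4}{5}x + \tfrac{83}{15}y - \tfrac{4}{5} ≠ 0; add g_3 = -\tfrac{4}{5}x + \tfrac{83}{15}y - \tfrac{4}{5} to the basis.

S(f_1,g_3): lcm = xy. S = \tfrac{83}{12}y^{2} - \tfrac{8}{3}y.
  reduce S modulo (f_1, f_2, g_3):
  remainder \tfrac{83}{12}y^{2} - \tfrac{8}{3}y ≠ 0; add g_4 = \tfrac{83}{12}y^{2} - \tfrac{8}{3}y to the basis.

The other S-polynomials (S(f_2,g_3), S(f_1,g_4), S(f_2,g_4), S(g_3,g_4)) all reduce to 0 modulo the current basis, so we have a Gröbner basis.
Inter-reduce: drop elements whose leading term is divisible by another's, tail-reduce, and make monic.

G = {y^{2} - \tfrac{32}{83}y, x - \tfrac{83}{12}y + 1}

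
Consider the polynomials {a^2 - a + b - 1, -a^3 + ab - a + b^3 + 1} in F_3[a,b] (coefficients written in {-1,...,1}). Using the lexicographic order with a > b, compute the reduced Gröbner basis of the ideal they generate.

G = {a^2 - a + b - 1, ab - b^3 - b, b^5 + b^3 + b^2 - b}

f_1 = a^2 - a + b - 1, LT = a^2.
f_2 = -a^3 + ab - a + b^3 + 1, LT = a^3.

S(f_1,f_2): lcm = a^3. S = -a^2 - ab + a + b^3 + 1.
  leading term a^2: subtract (-1)·f_1 from -a^2 - ab + a + b^3 + 1 → -ab + b^3 + b
  leading term ab: no divisor's leading term divides it; move -ab to the remainder.
  leading term b^3: no divisor's leading term divides it; move b^3 to the remainder.
  leading term b: no divisor's leading term divides it; move b to the remainder.
  remainder -ab + b^3 + b ≠ 0; add g_3 = -ab + b^3 + b to the basis.

S(f_1,g_3): lcm = a^2b. S = ab^3 + b^2 - b.
  leading term ab^3: subtract (-b^2)·g_3 from ab^3 + b^2 - b → b^5 + b^3 + b^2 - b
  leading term b^5: no divisor's leading term divides it; move b^5 to the remainder.
  leading term b^3: no divisor's leading term divides it; move b^3 to the remainder.
  leading term b^2: no divisor's leading term divides it; move b^2 to the remainder.
  leading term b: no divisor's leading term divides it; move -b to the remainder.
  remainder b^5 + b^3 + b^2 - b ≠ 0; add g_4 = b^5 + b^3 + b^2 - b to the basis.

The other S-polynomials (S(f_2,g_3), S(f_1,g_4), S(f_2,g_4), S(g_3,g_4)) all reduce to 0 modulo the current basis, so we have a Gröbner basis.
Inter-reduce: drop elements whose leading term is divisible by another's, tail-reduce, and make monic.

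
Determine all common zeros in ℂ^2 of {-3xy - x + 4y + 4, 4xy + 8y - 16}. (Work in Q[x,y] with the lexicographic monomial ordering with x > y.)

{(-12, -2/5), (2, 1)}

Compute a lex Gröbner basis by Buchberger's algorithm.
f_1 = -3xy - x + 4y + 4, LT = xy.
f_2 = 4xy + 8y - 16, LT = xy.

S(f_1,f_2): lcm = xy. S = \tfrac{1}{3}x - \tfrac{10}{3}y + \tfrac{8}{3}.
  reduce S modulo (f_1, f_2):
  remainder \tfrac{1}{3}x - \tfrac{10}{3}y + \tfrac{8}{3} ≠ 0; add h_3 = \tfrac{1}{3}x - \tfrac{10}{3}y + \tfrac{8}{3} to the basis.

S(f_1,h_3): lcm = xy. S = \tfrac{1}{3}x + 10y^{2} - \tfrac{28}{3}y - \tfrac{4}{3}.
  reduce S modulo (f_1, f_2, h_3):
  remainder 10y^{2} - 6y - 4 ≠ 0; add h_4 = 10y^{2} - 6y - 4 to the basis.

The other S-polynomials (S(f_2,h_3), S(f_1,h_4), S(f_2,h_4), S(h_3,h_4)) all reduce to 0 modulo the current basis, so we have a Gröbner basis.
Inter-reduce: drop elements whose leading term is divisible by another's, tail-reduce, and make monic.
Reduced Gröbner basis: {x - 10y + 8, y^{2} - \tfrac{3}{5}y - \tfrac{2}{5}}.

The lex basis is triangular: the last element involves only y. Solving y^{2} - \tfrac{3}{5}y - \tfrac{2}{5} = 0 gives y ∈ {-2/5, 1}; substituting each value into the earlier elements determines the remaining variables.
  y = -2/5: the earlier basis element becomes x + 12 = 0, giving x = -12 — point (-12, -2/5).
  y = 1: the earlier basis element becomes x - 2 = 0, giving x = 2 — point (2, 1).
This is the nonlinear analogue of row-reducing a linear system.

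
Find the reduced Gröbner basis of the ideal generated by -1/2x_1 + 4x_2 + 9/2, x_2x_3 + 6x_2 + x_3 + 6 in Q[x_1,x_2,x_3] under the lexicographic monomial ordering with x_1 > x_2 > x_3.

G = {x_1 - 8x_2 - 9, x_2x_3 + 6x_2 + x_3 + 6}

f_1 = -1/2x_1 + 4x_2 + 9/2, LT = x_1.
f_2 = x_2x_3 + 6x_2 + x_3 + 6, LT = x_2x_3.

The S-polynomials (S(f_1,f_2)) all reduce to 0 modulo the current basis, so we have a Gröbner basis.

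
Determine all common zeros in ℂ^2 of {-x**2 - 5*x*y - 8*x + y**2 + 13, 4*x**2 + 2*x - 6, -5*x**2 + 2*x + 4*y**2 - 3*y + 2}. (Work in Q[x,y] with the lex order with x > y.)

{(1, 1)}

Compute a lex Gröbner basis by Buchberger's algorithm.
f_1 = -x**2 - 5*x*y - 8*x + y**2 + 13, LT = x**2.
f_2 = 4*x**2 + 2*x - 6, LT = x**2.
f_3 = -5*x**2 + 2*x + 4*y**2 - 3*y + 2, LT = x**2.

S(f_1,f_2): lcm = x**2. S = 5*x*y + 15/2*x - y**2 - 23/2.
  reduce S modulo (f_1, f_2, f_3):
  remainder 5*x*y + 15/2*x - y**2 - 23/2 ≠ 0; add h_4 = 5*x*y + 15/2*x - y**2 - 23/2 to the basis.

S(f_1,f_3): lcm = x**2. S = 5*x*y + 42/5*x - 1/5*y**2 - 3/5*y - 63/5.
  reduce S modulo (f_1, f_2, f_3, h_4):
  remainder 9/10*x + 4/5*y**2 - 3/5*y - 11/10 ≠ 0; add h_5 = 9/10*x + 4/5*y**2 - 3/5*y - 11/10 to the basis.

S(f_1,h_4): lcm = x**2*y. S = -3/2*x**2 + 26/5*x*y**2 + 8*x*y + 23/10*x - y**3 - 13*y.
  reduce S modulo (f_1, f_2, f_3, h_4, h_5):
  remainder 1/25*y**3 - 541/225*y**2 + 119/150*y + 707/450 ≠ 0; add h_6 = 1/25*y**3 - 541/225*y**2 + 119/150*y + 707/450 to the basis.

S(f_3,h_4): lcm = x**2*y. S = -3/2*x**2 + 1/5*x*y**2 - 2/5*x*y + 23/10*x - 4/5*y**3 + 3/5*y**2 - 2/5*y.
  reduce S modulo (f_1, f_2, f_3, h_4, h_5, h_6):
  remainder -21991/450*y**2 + 268/15*y + 13951/450 ≠ 0; add h_7 = -21991/450*y**2 + 268/15*y + 13951/450 to the basis.

S(f_1,h_5): lcm = x**2. S = -8/9*x*y**2 + 17/3*x*y + 83/9*x - y**2 - 13.
  reduce S modulo (f_1, f_2, f_3, h_4, h_5, h_6, h_7):
  remainder -537523/197919*y + 537523/197919 ≠ 0; add h_8 = -537523/197919*y + 537523/197919 to the basis.

The other S-polynomials (S(f_2,f_3), S(f_2,h_4), S(f_2,h_5), S(f_3,h_5), S(h_4,h_5), S(f_1,h_6), S(f_2,h_6), S(f_3,h_6), S(h_4,h_6), S(h_5,h_6), S(f_1,h_7), S(f_2,h_7), S(f_3,h_7), S(h_4,h_7), S(h_5,h_7), S(h_6,h_7), S(f_1,h_8), S(f_2,h_8), S(f_3,h_8), S(h_4,h_8), S(h_5,h_8), S(h_6,h_8), S(h_7,h_8)) all reduce to 0 modulo the current basis, so we have a Gröbner basis.
Inter-reduce: drop elements whose leading term is divisible by another's, tail-reduce, and make monic.
Reduced Gröbner basis: {x - 1, y - 1}.

Since the basis is lex-ordered, y - 1 is univariate in y. Its roots are {1}. Back-substituting each root into the other basis elements fixes the other coordinates.
  y = 1: the earlier basis element becomes x - 1 = 0, giving x = 1 — point (1, 1).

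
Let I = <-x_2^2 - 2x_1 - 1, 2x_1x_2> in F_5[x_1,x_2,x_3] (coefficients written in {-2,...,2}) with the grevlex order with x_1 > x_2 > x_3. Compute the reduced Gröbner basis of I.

G = {x_1^2 - 2x_1, x_1x_2, x_2^2 + 2x_1 + 1}

f_1 = -x_2^2 - 2x_1 - 1, LT = x_2^2.
f_2 = 2x_1x_2, LT = x_1x_2.

S(f_1,f_2): lcm = x_1x_2^2. S = 2x_1^2 + x_1.
  reduce S modulo (f_1, f_2):
  remainder 2x_1^2 + x_1 ≠ 0; add g_3 = 2x_1^2 + x_1 to the basis.

The other S-polynomials (S(f_1,g_3), S(f_2,g_3)) all reduce to 0 modulo the current basis, so we have a Gröbner basis.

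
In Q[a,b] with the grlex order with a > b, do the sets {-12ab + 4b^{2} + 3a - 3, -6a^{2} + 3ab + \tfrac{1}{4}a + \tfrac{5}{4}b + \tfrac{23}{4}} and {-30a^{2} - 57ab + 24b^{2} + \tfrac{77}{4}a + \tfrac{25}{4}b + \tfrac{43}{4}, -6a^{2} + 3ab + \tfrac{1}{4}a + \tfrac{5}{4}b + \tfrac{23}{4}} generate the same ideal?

Yes, the ideals are equal.

Since reduced Gröbner bases are canonical representatives of ideals under a given ordering, it suffices to compute and compare them.
Buchberger on the first generating set:
f_1 = -12ab + 4b^{2} + 3a - 3, LT = ab.
f_2 = -6a^{2} + 3ab + \tfrac{1}{4}a + \tfrac{5}{4}b + \tfrac{23}{4}, LT = a^{2}.

S(f_1,f_2): lcm = a^{2}b. S = \tfrac{1}{6}ab^{2} - \tfrac{1}{4}a^{2} + \tfrac{1}{24}ab + \tfrac{5}{24}b^{2} + \tfrac{1}{4}a + \tfrac{23}{24}b.
  reduce S modulo (f_1, f_2):
  remainder \tfrac{1}{18}b^{3} + \tfrac{7}{36}b^{2} + \tfrac{11}{48}a + \tfrac{83}{96}b - \tfrac{11}{48} ≠ 0; add g_3 = \tfrac{1}{18}b^{3} + \tfrac{7}{36}b^{2} + \tfrac{11}{48}a + \tfrac{83}{96}b - \tfrac{11}{48} to the basis.

The other S-polynomials (S(f_1,g_3), S(f_2,g_3)) all reduce to 0 modulo the current basis, so we have a Gröbner basis.
Inter-reduce: drop elements whose leading term is divisible by another's, tail-reduce, and make monic.
Reduced Gröbner basis: {b^{3} + \tfrac{7}{2}b^{2} + \tfrac{33}{8}a + \tfrac{249}{16}b - \tfrac{33}{8}, a^{2} - \tfrac{1}{6}b^{2} - \tfrac{1}{6}a - \tfrac{5}{24}b - \tfrac{5}{6}, ab - \tfrac{1}{3}b^{2} - \tfrac{1}{4}a + \tfrac{1}{4}}.

Buchberger on the second generating set:
h_1 = -30a^{2} - 57ab + 24b^{2} + \tfrac{77}{4}a + \tfrac{25}{4}b + \tfrac{43}{4}, LT = a^{2}.
h_2 = -6a^{2} + 3ab + \tfrac{1}{4}a + \tfrac{5}{4}b + \tfrac{23}{4}, LT = a^{2}.

S(h_1,h_2): lcm = a^{2}. S = \tfrac{12}{5}ab - \tfrac{4}{5}b^{2} - \tfrac{3}{5}a + \tfrac{3}{5}.
  reduce S modulo (h_1, h_2):
  remainder \tfrac{12}{5}ab - \tfrac{4}{5}b^{2} - \tfrac{3}{5}a + \tfrac{3}{5} ≠ 0; add k_3 = \tfrac{12}{5}ab - \tfrac{4}{5}b^{2} - \tfrac{3}{5}a + \tfrac{3}{5} to the basis.

S(h_1,k_3): lcm = a^{2}b. S = \tfrac{67}{30}ab^{2} - \tfrac{4}{5}b^{3} + \tfrac{1}{4}a^{2} - \tfrac{77}{120}ab - \tfrac{5}{24}b^{2} - \tfrac{1}{4}a - \tfrac{43}{120}b.
  reduce S modulo (h_1, h_2, k_3):
  remainder -\tfrac{1}{18}b^{3} - \tfrac{7}{36}b^{2} - \tfrac{11}{48}a - \tfrac{83}{96}b + \tfrac{11}{48} ≠ 0; add k_4 = -\tfrac{1}{18}b^{3} - \tfrac{7}{36}b^{2} - \tfrac{11}{48}a - \tfrac{83}{96}b + \tfrac{11}{48} to the basis.

The other S-polynomials (S(h_2,k_3), S(h_1,k_4), S(h_2,k_4), S(k_3,k_4)) all reduce to 0 modulo the current basis, so we have a Gröbner basis.
Inter-reduce: drop elements whose leading term is divisible by another's, tail-reduce, and make monic.
Reduced Gröbner basis: {b^{3} + \tfrac{7}{2}b^{2} + \tfrac{33}{8}a + \tfrac{249}{16}b - \tfrac{33}{8}, a^{2} - \tfrac{1}{6}b^{2} - \tfrac{1}{6}a - \tfrac{5}{24}b - \tfrac{5}{6}, ab - \tfrac{1}{3}b^{2} - \tfrac{1}{4}a + \tfrac{1}{4}}.

These coincide, so the ideals are equal.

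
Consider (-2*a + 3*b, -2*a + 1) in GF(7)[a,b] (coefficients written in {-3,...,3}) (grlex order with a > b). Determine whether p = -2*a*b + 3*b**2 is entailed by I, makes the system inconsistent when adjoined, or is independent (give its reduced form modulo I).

-2*a*b + 3*b**2 lies in I (it reduces to 0).

First compute the reduced Gröbner basis of I by Buchberger's algorithm.
f_1 = -2*a + 3*b, LT = a.
f_2 = -2*a + 1, LT = a.

S(f_1,f_2): lcm = a. S = 2*b - 3.
  leading term b: no divisor's leading term divides it; move 2*b to the remainder.
  leading term 1: no divisor's leading term divides it; move -3 to the remainder.
  remainder 2*b - 3 ≠ 0; add h_3 = 2*b - 3 to the basis.

The other S-polynomials (S(f_1,h_3), S(f_2,h_3)) all reduce to 0 modulo the current basis, so we have a Gröbner basis.
Inter-reduce: drop elements whose leading term is divisible by another's, tail-reduce, and make monic.
Reduced Gröbner basis: {a + 3, b + 2}.
Label its elements g_1 = a + 3, g_2 = b + 2.

Reduce p = -2*a*b + 3*b**2 modulo G:
  leading term a*b: subtract (-2*b)·g_1 from -2*a*b + 3*b**2 → 3*b**2 - b
  leading term b**2: subtract (3*b)·g_2 from 3*b**2 - b → 0
  normal form = 0.
Since the normal form is 0, p ∈ I.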